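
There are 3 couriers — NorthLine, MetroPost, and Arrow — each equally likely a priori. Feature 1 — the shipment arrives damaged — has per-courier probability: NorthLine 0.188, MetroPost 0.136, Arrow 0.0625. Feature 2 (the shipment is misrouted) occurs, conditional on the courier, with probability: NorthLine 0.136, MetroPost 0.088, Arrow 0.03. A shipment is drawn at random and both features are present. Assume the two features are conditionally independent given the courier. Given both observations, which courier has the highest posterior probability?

NorthLine

With a uniform prior (1/3 each), posterior ∝ likelihood:
  NorthLine: 0.188 × 0.136 = 0.025568
  MetroPost: 0.136 × 0.088 = 0.011968
  Arrow: 0.0625 × 0.03 = 0.001875
Sum = 0.039411.
Largest term belongs to NorthLine, so NorthLine is most probable.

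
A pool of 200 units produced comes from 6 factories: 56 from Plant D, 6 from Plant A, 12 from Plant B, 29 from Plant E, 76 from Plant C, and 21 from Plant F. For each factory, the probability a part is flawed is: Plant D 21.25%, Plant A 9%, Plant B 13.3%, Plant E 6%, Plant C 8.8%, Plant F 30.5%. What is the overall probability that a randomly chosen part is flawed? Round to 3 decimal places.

By Bayes' rule, posterior ∝ prior × likelihood:
  Plant D: 0.28 × 0.2125 = 0.0595
  Plant A: 0.03 × 0.09 = 0.0027
  Plant B: 0.06 × 0.133 = 0.00798
  Plant E: 0.145 × 0.06 = 0.0087
  Plant C: 0.38 × 0.088 = 0.03344
  Plant F: 0.105 × 0.305 = 0.032025
P(flawed) = 0.0595 + 0.0027 + 0.00798 + 0.0087 + 0.03344 + 0.032025 = 0.144345 → 0.144.

0.144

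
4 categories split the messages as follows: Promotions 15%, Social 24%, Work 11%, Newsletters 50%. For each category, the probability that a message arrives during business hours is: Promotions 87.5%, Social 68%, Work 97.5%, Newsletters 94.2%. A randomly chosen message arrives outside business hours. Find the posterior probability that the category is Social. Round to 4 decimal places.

0.6033

Taking complements, P(off-hours | each) = Promotions 0.125, Social 0.32, Work 0.025, Newsletters 0.058.
Compute prior × likelihood for every hypothesis:
  Promotions: 0.15 × 0.125 = 0.01875
  Social: 0.24 × 0.32 = 0.0768
  Work: 0.11 × 0.025 = 0.00275
  Newsletters: 0.5 × 0.058 = 0.029
Normalizing constant = 0.1273.
P(Social | evidence) = 0.0768 / 0.1273 ≈ 0.6033.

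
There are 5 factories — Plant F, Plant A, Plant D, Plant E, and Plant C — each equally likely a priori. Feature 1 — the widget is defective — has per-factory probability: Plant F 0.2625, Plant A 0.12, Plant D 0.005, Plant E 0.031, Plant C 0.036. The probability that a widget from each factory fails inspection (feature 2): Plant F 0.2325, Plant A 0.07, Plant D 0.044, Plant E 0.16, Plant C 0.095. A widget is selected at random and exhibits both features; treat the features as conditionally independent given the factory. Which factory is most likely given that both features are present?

With a uniform prior (1/5 each), posterior ∝ likelihood:
  Plant F: 0.2625 × 0.2325 = 0.06103125
  Plant A: 0.12 × 0.07 = 0.0084
  Plant D: 0.005 × 0.044 = 0.00022
  Plant E: 0.031 × 0.16 = 0.00496
  Plant C: 0.036 × 0.095 = 0.00342
Total = 0.07803125.
Largest term belongs to Plant F, so Plant F is most probable.

Plant F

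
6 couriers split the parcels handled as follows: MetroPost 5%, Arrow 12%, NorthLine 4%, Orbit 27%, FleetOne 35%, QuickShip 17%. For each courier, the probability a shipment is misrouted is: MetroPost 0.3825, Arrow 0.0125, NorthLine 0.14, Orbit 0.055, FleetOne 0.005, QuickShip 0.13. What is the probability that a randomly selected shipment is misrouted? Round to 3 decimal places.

By Bayes' rule, posterior ∝ prior × likelihood:
  MetroPost: 0.05 × 0.3825 = 0.019125
  Arrow: 0.12 × 0.0125 = 0.0015
  NorthLine: 0.04 × 0.14 = 0.0056
  Orbit: 0.27 × 0.055 = 0.01485
  FleetOne: 0.35 × 0.005 = 0.00175
  QuickShip: 0.17 × 0.13 = 0.0221
P(misrouted) = 0.019125 + 0.0015 + 0.0056 + 0.01485 + 0.00175 + 0.0221 = 0.064925 → 0.065.

0.065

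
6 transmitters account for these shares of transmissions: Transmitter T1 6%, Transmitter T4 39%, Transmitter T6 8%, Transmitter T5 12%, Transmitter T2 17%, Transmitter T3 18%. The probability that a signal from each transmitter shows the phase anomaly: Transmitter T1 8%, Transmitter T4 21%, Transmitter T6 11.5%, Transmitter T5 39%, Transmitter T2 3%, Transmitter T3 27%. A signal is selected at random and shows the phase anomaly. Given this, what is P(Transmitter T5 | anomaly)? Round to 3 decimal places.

By Bayes' rule, posterior ∝ prior × likelihood:
  Transmitter T1: 0.06 × 0.08 = 0.0048
  Transmitter T4: 0.39 × 0.21 = 0.0819
  Transmitter T6: 0.08 × 0.115 = 0.0092
  Transmitter T5: 0.12 × 0.39 = 0.0468
  Transmitter T2: 0.17 × 0.03 = 0.0051
  Transmitter T3: 0.18 × 0.27 = 0.0486
Normalizing constant = 0.1964.
P(Transmitter T5 | evidence) = 0.0468 / 0.1964 ≈ 0.238.

0.238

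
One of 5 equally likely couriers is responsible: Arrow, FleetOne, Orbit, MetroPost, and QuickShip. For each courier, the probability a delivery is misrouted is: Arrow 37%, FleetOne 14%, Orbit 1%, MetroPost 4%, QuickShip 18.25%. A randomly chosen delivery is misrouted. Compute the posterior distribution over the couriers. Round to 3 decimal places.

Arrow 0.498, FleetOne 0.189, Orbit 0.013, MetroPost 0.054, QuickShip 0.246

Since the prior is uniform, the posterior is proportional to the likelihood:
  Arrow: 0.37
  FleetOne: 0.14
  Orbit: 0.01
  MetroPost: 0.04
  QuickShip: 0.1825
Normalizing constant = 0.7425.
P(Arrow | misrouted) = 0.37/0.7425 ≈ 0.498
P(FleetOne | misrouted) = 0.14/0.7425 ≈ 0.189
P(Orbit | misrouted) = 0.01/0.7425 ≈ 0.013
P(MetroPost | misrouted) = 0.04/0.7425 ≈ 0.054
P(QuickShip | misrouted) = 0.1825/0.7425 ≈ 0.246
(Check: 0.498+0.189+0.013+0.054+0.246 = 1.000.)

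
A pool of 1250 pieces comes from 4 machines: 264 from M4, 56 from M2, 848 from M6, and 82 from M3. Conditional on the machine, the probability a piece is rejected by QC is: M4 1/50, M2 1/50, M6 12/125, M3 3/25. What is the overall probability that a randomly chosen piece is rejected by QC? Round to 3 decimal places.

0.078

By Bayes' rule, posterior ∝ prior × likelihood:
  M4: 0.2112 × 0.02 = 0.004224
  M2: 0.0448 × 0.02 = 0.000896
  M6: 0.6784 × 0.096 = 0.0651264
  M3: 0.0656 × 0.12 = 0.007872
P(rejected) = 0.004224 + 0.000896 + 0.0651264 + 0.007872 = 0.0781184 → 0.078.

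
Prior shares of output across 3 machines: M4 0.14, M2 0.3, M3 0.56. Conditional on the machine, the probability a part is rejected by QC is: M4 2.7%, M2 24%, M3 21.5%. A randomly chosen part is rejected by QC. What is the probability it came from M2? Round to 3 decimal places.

0.367

Prior × likelihood for each hypothesis:
  M4: 0.14 × 0.027 = 0.00378
  M2: 0.3 × 0.24 = 0.072
  M3: 0.56 × 0.215 = 0.1204
Normalizing constant = 0.19618.
P(M2 | evidence) = 0.072 / 0.19618 ≈ 0.367.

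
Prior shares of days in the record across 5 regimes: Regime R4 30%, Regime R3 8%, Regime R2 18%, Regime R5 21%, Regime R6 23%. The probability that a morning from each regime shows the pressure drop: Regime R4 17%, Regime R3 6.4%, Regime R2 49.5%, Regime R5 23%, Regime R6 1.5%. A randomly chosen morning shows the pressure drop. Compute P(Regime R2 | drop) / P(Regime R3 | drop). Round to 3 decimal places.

17.402

Compute prior × likelihood for every hypothesis:
  Regime R4: 0.3 × 0.17 = 0.051
  Regime R3: 0.08 × 0.064 = 0.00512
  Regime R2: 0.18 × 0.495 = 0.0891
  Regime R5: 0.21 × 0.23 = 0.0483
  Regime R6: 0.23 × 0.015 = 0.00345
Total = 0.19697.
The ratio is 0.0891 / 0.00512 (the normalizer cancels) = 17.402.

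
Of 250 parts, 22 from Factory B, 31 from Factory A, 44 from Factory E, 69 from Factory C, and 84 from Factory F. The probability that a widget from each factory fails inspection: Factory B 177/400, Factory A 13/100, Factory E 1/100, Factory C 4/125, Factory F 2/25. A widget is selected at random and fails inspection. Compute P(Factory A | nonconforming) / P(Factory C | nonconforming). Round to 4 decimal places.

1.8252

Prior × likelihood for each hypothesis:
  Factory B: 0.088 × 0.4425 = 0.03894
  Factory A: 0.124 × 0.13 = 0.01612
  Factory E: 0.176 × 0.01 = 0.00176
  Factory C: 0.276 × 0.032 = 0.008832
  Factory F: 0.336 × 0.08 = 0.02688
Normalizing constant = 0.092532.
The ratio is 0.01612 / 0.008832 (the normalizer cancels) = 1.8252.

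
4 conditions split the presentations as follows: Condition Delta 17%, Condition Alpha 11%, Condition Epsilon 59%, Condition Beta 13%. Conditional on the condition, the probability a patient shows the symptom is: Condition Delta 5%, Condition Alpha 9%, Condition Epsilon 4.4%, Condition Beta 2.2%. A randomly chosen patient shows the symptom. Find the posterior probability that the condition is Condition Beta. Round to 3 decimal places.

Compute prior × likelihood for every hypothesis:
  Condition Delta: 0.17 × 0.05 = 0.0085
  Condition Alpha: 0.11 × 0.09 = 0.0099
  Condition Epsilon: 0.59 × 0.044 = 0.02596
  Condition Beta: 0.13 × 0.022 = 0.00286
Sum = 0.04722.
P(Condition Beta | evidence) = 0.00286 / 0.04722 ≈ 0.061.

0.061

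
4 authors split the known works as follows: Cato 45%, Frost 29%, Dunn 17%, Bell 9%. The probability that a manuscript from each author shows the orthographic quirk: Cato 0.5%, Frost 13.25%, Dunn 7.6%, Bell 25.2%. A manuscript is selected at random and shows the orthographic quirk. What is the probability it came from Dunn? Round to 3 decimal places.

By Bayes' rule, posterior ∝ prior × likelihood:
  Cato: 0.45 × 0.005 = 0.00225
  Frost: 0.29 × 0.1325 = 0.038425
  Dunn: 0.17 × 0.076 = 0.01292
  Bell: 0.09 × 0.252 = 0.02268
Total = 0.076275.
P(Dunn | evidence) = 0.01292 / 0.076275 ≈ 0.169.

0.169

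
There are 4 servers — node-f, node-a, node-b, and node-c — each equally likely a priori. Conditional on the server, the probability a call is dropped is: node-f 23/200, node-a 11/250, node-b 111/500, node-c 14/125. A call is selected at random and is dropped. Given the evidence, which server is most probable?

With a uniform prior (1/4 each), posterior ∝ likelihood:
  node-f: 0.115
  node-a: 0.044
  node-b: 0.222
  node-c: 0.112
Total = 0.493.
Largest term belongs to node-b, so node-b is most probable.

node-b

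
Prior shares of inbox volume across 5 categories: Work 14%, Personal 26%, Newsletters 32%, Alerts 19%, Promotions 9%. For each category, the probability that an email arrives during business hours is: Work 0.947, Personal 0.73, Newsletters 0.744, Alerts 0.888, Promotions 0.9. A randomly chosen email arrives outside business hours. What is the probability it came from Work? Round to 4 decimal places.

Taking complements, P(off-hours | each) = Work 0.053, Personal 0.27, Newsletters 0.256, Alerts 0.112, Promotions 0.1.
Compute prior × likelihood for every hypothesis:
  Work: 0.14 × 0.053 = 0.00742
  Personal: 0.26 × 0.27 = 0.0702
  Newsletters: 0.32 × 0.256 = 0.08192
  Alerts: 0.19 × 0.112 = 0.02128
  Promotions: 0.09 × 0.1 = 0.009
Sum = 0.18982.
P(Work | evidence) = 0.00742 / 0.18982 ≈ 0.0391.

0.0391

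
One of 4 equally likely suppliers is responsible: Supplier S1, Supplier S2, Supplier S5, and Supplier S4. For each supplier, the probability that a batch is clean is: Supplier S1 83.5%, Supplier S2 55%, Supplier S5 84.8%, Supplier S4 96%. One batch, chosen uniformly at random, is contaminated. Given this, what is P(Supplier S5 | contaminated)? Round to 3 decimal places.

Taking complements, P(contaminated | each) = Supplier S1 0.165, Supplier S2 0.45, Supplier S5 0.152, Supplier S4 0.04.
With a uniform prior (1/4 each), posterior ∝ likelihood:
  Supplier S1: 0.165
  Supplier S2: 0.45
  Supplier S5: 0.152
  Supplier S4: 0.04
Sum = 0.807.
P(Supplier S5 | evidence) = 0.152 / 0.807 ≈ 0.188.

0.188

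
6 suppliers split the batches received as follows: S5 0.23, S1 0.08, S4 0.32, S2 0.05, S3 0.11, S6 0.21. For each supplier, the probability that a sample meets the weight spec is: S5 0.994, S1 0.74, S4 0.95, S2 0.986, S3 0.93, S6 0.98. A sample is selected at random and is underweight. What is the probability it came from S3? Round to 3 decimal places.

Taking complements, P(underweight | each) = S5 0.006, S1 0.26, S4 0.05, S2 0.014, S3 0.07, S6 0.02.
Unnormalized posteriors (prior × likelihood):
  S5: 0.23 × 0.006 = 0.00138
  S1: 0.08 × 0.26 = 0.0208
  S4: 0.32 × 0.05 = 0.016
  S2: 0.05 × 0.014 = 0.0007
  S3: 0.11 × 0.07 = 0.0077
  S6: 0.21 × 0.02 = 0.0042
Normalizing constant = 0.05078.
P(S3 | evidence) = 0.0077 / 0.05078 ≈ 0.152.

0.152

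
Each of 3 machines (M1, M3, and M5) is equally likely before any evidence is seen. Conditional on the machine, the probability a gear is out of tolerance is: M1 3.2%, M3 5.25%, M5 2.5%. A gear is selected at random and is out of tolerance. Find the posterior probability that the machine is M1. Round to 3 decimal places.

Since the prior is uniform, the posterior is proportional to the likelihood:
  M1: 0.032
  M3: 0.0525
  M5: 0.025
Total = 0.1095.
P(M1 | evidence) = 0.032 / 0.1095 ≈ 0.292.

0.292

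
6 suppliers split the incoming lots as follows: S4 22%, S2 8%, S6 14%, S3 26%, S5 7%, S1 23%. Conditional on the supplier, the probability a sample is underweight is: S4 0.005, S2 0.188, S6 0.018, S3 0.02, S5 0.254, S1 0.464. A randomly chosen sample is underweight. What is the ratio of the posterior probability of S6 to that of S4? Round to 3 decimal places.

2.291

Prior × likelihood for each hypothesis:
  S4: 0.22 × 0.005 = 0.0011
  S2: 0.08 × 0.188 = 0.01504
  S6: 0.14 × 0.018 = 0.00252
  S3: 0.26 × 0.02 = 0.0052
  S5: 0.07 × 0.254 = 0.01778
  S1: 0.23 × 0.464 = 0.10672
Normalizing constant = 0.14836.
The ratio is 0.00252 / 0.0011 (the normalizer cancels) = 2.291.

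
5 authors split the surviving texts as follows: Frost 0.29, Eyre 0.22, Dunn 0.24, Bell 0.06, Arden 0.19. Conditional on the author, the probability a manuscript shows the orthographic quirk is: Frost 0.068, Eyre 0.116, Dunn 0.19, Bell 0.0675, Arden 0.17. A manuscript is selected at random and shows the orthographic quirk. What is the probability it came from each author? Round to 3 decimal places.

Frost 0.155, Eyre 0.201, Dunn 0.359, Bell 0.032, Arden 0.254

Compute prior × likelihood for every hypothesis:
  Frost: 0.29 × 0.068 = 0.01972
  Eyre: 0.22 × 0.116 = 0.02552
  Dunn: 0.24 × 0.19 = 0.0456
  Bell: 0.06 × 0.0675 = 0.00405
  Arden: 0.19 × 0.17 = 0.0323
Total = 0.12719.
P(Frost | quirk) = 0.01972/0.12719 ≈ 0.155
P(Eyre | quirk) = 0.02552/0.12719 ≈ 0.201
P(Dunn | quirk) = 0.0456/0.12719 ≈ 0.359
P(Bell | quirk) = 0.00405/0.12719 ≈ 0.032
P(Arden | quirk) = 0.0323/0.12719 ≈ 0.254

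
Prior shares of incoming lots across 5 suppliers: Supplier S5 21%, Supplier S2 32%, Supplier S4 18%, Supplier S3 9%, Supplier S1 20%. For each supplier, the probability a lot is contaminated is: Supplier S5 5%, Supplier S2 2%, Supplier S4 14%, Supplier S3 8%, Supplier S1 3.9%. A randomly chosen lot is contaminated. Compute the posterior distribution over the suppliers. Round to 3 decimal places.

Compute prior × likelihood for every hypothesis:
  Supplier S5: 0.21 × 0.05 = 0.0105
  Supplier S2: 0.32 × 0.02 = 0.0064
  Supplier S4: 0.18 × 0.14 = 0.0252
  Supplier S3: 0.09 × 0.08 = 0.0072
  Supplier S1: 0.2 × 0.039 = 0.0078
Normalizing constant = 0.0571.
P(Supplier S5 | contaminated) = 0.0105/0.0571 ≈ 0.184
P(Supplier S2 | contaminated) = 0.0064/0.0571 ≈ 0.112
P(Supplier S4 | contaminated) = 0.0252/0.0571 ≈ 0.441
P(Supplier S3 | contaminated) = 0.0072/0.0571 ≈ 0.126
P(Supplier S1 | contaminated) = 0.0078/0.0571 ≈ 0.137
(Check: 0.184+0.112+0.441+0.126+0.137 = 1.000.)

Supplier S5 0.184, Supplier S2 0.112, Supplier S4 0.441, Supplier S3 0.126, Supplier S1 0.137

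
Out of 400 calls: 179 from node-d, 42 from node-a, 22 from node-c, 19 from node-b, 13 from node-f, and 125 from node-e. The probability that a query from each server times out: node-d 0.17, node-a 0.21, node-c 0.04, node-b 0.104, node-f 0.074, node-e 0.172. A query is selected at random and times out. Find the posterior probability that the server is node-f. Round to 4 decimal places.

Compute prior × likelihood for every hypothesis:
  node-d: 0.4475 × 0.17 = 0.076075
  node-a: 0.105 × 0.21 = 0.02205
  node-c: 0.055 × 0.04 = 0.0022
  node-b: 0.0475 × 0.104 = 0.00494
  node-f: 0.0325 × 0.074 = 0.002405
  node-e: 0.3125 × 0.172 = 0.05375
Normalizing constant = 0.16142.
P(node-f | evidence) = 0.002405 / 0.16142 ≈ 0.0149.

0.0149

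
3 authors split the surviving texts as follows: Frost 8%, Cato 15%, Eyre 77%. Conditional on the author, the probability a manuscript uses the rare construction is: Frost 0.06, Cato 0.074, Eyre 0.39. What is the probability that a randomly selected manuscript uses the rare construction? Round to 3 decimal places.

By Bayes' rule, posterior ∝ prior × likelihood:
  Frost: 0.08 × 0.06 = 0.0048
  Cato: 0.15 × 0.074 = 0.0111
  Eyre: 0.77 × 0.39 = 0.3003
P(rare-form) = 0.0048 + 0.0111 + 0.3003 = 0.3162 → 0.316.

0.316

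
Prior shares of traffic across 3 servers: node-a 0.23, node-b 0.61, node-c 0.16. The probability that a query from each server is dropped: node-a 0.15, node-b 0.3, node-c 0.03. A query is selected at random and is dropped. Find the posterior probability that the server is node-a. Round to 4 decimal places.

0.1552

Compute prior × likelihood for every hypothesis:
  node-a: 0.23 × 0.15 = 0.0345
  node-b: 0.61 × 0.3 = 0.183
  node-c: 0.16 × 0.03 = 0.0048
Sum = 0.2223.
P(node-a | evidence) = 0.0345 / 0.2223 ≈ 0.1552.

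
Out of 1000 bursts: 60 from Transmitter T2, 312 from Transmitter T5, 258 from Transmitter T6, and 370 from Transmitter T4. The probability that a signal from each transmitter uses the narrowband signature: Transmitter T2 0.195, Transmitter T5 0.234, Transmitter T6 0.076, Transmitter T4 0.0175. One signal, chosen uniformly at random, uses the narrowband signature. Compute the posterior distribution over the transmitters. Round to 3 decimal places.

Transmitter T2 0.106, Transmitter T5 0.659, Transmitter T6 0.177, Transmitter T4 0.058

Prior × likelihood for each hypothesis:
  Transmitter T2: 0.06 × 0.195 = 0.0117
  Transmitter T5: 0.312 × 0.234 = 0.073008
  Transmitter T6: 0.258 × 0.076 = 0.019608
  Transmitter T4: 0.37 × 0.0175 = 0.006475
Total = 0.110791.
P(Transmitter T2 | narrowband) = 0.0117/0.110791 ≈ 0.106
P(Transmitter T5 | narrowband) = 0.073008/0.110791 ≈ 0.659
P(Transmitter T6 | narrowband) = 0.019608/0.110791 ≈ 0.177
P(Transmitter T4 | narrowband) = 0.006475/0.110791 ≈ 0.058
(Check: 0.106+0.659+0.177+0.058 = 1.000.)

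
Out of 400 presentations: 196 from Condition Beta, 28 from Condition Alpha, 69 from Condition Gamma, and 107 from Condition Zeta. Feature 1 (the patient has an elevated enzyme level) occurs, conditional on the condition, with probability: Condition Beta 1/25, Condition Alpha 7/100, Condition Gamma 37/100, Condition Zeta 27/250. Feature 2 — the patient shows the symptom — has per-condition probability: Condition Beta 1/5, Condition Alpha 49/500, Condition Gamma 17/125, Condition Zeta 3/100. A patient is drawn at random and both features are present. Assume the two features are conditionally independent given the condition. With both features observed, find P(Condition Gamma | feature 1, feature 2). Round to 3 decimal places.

0.622

Unnormalized posteriors (prior × likelihood):
  Condition Beta: 0.49 × 0.04 × 0.2 = 0.00392
  Condition Alpha: 0.07 × 0.07 × 0.098 = 0.0004802
  Condition Gamma: 0.1725 × 0.37 × 0.136 = 0.0086802
  Condition Zeta: 0.2675 × 0.108 × 0.03 = 0.0008667
Sum = 0.0139471.
P(Condition Gamma | evidence) = 0.0086802 / 0.0139471 ≈ 0.622.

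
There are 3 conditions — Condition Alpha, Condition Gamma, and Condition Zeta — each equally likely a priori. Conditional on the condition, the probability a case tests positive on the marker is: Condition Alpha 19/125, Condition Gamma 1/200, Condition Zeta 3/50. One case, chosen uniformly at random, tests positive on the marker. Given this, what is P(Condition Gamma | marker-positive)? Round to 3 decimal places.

0.023

With a uniform prior (1/3 each), posterior ∝ likelihood:
  Condition Alpha: 0.152
  Condition Gamma: 0.005
  Condition Zeta: 0.06
Sum = 0.217.
P(Condition Gamma | evidence) = 0.005 / 0.217 ≈ 0.023.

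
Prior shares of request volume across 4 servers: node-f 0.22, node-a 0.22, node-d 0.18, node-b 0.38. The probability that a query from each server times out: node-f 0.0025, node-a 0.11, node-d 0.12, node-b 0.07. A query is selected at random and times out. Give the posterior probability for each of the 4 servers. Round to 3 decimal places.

node-f 0.008, node-a 0.332, node-d 0.296, node-b 0.365

By Bayes' rule, posterior ∝ prior × likelihood:
  node-f: 0.22 × 0.0025 = 0.00055
  node-a: 0.22 × 0.11 = 0.0242
  node-d: 0.18 × 0.12 = 0.0216
  node-b: 0.38 × 0.07 = 0.0266
Normalizing constant = 0.07295.
P(node-f | timeout) = 0.00055/0.07295 ≈ 0.008
P(node-a | timeout) = 0.0242/0.07295 ≈ 0.332
P(node-d | timeout) = 0.0216/0.07295 ≈ 0.296
P(node-b | timeout) = 0.0266/0.07295 ≈ 0.365
(Check: 0.008+0.332+0.296+0.365 = 1.001.)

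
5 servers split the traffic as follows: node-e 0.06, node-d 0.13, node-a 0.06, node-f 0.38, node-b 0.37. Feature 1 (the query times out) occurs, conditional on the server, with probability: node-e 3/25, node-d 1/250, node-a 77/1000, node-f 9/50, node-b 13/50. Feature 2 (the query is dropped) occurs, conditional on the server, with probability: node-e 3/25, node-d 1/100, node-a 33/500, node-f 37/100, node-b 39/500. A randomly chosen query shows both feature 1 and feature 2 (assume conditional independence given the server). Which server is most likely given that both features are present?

By Bayes' rule, posterior ∝ prior × likelihood:
  node-e: 0.06 × 0.12 × 0.12 = 0.000864
  node-d: 0.13 × 0.004 × 0.01 = 0.0000052
  node-a: 0.06 × 0.077 × 0.066 = 0.00030492
  node-f: 0.38 × 0.18 × 0.37 = 0.025308
  node-b: 0.37 × 0.26 × 0.078 = 0.0075036
Normalizing constant = 0.03398572.
Largest term belongs to node-f, so node-f is most probable.

node-f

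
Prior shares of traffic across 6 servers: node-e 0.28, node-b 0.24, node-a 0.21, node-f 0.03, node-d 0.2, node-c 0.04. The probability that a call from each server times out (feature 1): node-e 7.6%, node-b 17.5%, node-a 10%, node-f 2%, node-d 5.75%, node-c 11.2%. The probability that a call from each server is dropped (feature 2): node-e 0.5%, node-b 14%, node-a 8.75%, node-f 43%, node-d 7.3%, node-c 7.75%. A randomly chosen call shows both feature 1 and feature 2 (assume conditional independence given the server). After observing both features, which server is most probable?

node-b

Unnormalized posteriors (prior × likelihood):
  node-e: 0.28 × 0.076 × 0.005 = 0.0001064
  node-b: 0.24 × 0.175 × 0.14 = 0.00588
  node-a: 0.21 × 0.1 × 0.0875 = 0.0018375
  node-f: 0.03 × 0.02 × 0.43 = 0.000258
  node-d: 0.2 × 0.0575 × 0.073 = 0.0008395
  node-c: 0.04 × 0.112 × 0.0775 = 0.0003472
Total = 0.0092686.
Largest term belongs to node-b, so node-b is most probable.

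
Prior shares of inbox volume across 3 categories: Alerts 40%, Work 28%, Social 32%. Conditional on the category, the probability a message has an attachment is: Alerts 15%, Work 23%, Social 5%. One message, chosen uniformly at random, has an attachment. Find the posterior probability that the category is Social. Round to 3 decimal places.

By Bayes' rule, posterior ∝ prior × likelihood:
  Alerts: 0.4 × 0.15 = 0.06
  Work: 0.28 × 0.23 = 0.0644
  Social: 0.32 × 0.05 = 0.016
Total = 0.1404.
P(Social | evidence) = 0.016 / 0.1404 ≈ 0.114.

0.114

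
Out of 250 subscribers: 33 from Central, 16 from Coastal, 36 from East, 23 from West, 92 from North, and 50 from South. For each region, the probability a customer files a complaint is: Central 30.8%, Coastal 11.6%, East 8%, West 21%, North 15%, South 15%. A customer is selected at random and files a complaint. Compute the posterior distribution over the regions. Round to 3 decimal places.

Central 0.248, Coastal 0.045, East 0.070, West 0.118, North 0.336, South 0.183

Prior × likelihood for each hypothesis:
  Central: 0.132 × 0.308 = 0.040656
  Coastal: 0.064 × 0.116 = 0.007424
  East: 0.144 × 0.08 = 0.01152
  West: 0.092 × 0.21 = 0.01932
  North: 0.368 × 0.15 = 0.0552
  South: 0.2 × 0.15 = 0.03
Sum = 0.16412.
P(Central | complaint) = 0.040656/0.16412 ≈ 0.248
P(Coastal | complaint) = 0.007424/0.16412 ≈ 0.045
P(East | complaint) = 0.01152/0.16412 ≈ 0.070
P(West | complaint) = 0.01932/0.16412 ≈ 0.118
P(North | complaint) = 0.0552/0.16412 ≈ 0.336
P(South | complaint) = 0.03/0.16412 ≈ 0.183
(Check: 0.248+0.045+0.070+0.118+0.336+0.183 = 1.000.)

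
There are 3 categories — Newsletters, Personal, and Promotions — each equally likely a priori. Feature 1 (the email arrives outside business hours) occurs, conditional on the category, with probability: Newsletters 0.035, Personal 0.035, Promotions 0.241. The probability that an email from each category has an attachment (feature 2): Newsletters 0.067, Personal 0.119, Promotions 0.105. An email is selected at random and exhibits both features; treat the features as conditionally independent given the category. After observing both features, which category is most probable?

Promotions

With a uniform prior (1/3 each), posterior ∝ likelihood:
  Newsletters: 0.035 × 0.067 = 0.002345
  Personal: 0.035 × 0.119 = 0.004165
  Promotions: 0.241 × 0.105 = 0.025305
Total = 0.031815.
Largest term belongs to Promotions, so Promotions is most probable.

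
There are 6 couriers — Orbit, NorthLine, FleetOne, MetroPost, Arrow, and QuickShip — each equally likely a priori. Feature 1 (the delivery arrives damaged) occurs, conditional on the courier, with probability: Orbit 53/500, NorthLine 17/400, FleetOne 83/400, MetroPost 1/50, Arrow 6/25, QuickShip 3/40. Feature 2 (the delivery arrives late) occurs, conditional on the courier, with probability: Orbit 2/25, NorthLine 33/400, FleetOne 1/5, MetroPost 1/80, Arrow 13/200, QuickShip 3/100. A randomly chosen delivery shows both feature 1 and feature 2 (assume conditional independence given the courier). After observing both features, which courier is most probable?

FleetOne

Since the prior is uniform, the posterior is proportional to the likelihood:
  Orbit: 0.106 × 0.08 = 0.00848
  NorthLine: 0.0425 × 0.0825 = 0.00350625
  FleetOne: 0.2075 × 0.2 = 0.0415
  MetroPost: 0.02 × 0.0125 = 0.00025
  Arrow: 0.24 × 0.065 = 0.0156
  QuickShip: 0.075 × 0.03 = 0.00225
Sum = 0.07158625.
Largest term belongs to FleetOne, so FleetOne is most probable.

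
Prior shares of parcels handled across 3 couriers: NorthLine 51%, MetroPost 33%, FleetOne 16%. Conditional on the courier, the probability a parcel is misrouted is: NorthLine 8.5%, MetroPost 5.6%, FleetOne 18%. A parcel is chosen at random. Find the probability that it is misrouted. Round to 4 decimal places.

0.0906

By Bayes' rule, posterior ∝ prior × likelihood:
  NorthLine: 0.51 × 0.085 = 0.04335
  MetroPost: 0.33 × 0.056 = 0.01848
  FleetOne: 0.16 × 0.18 = 0.0288
P(misrouted) = 0.04335 + 0.01848 + 0.0288 = 0.09063 → 0.0906.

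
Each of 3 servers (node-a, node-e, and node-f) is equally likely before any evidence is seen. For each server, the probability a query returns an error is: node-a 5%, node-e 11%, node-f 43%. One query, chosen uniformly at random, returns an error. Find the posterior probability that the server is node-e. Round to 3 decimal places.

With a uniform prior (1/3 each), posterior ∝ likelihood:
  node-a: 0.05
  node-e: 0.11
  node-f: 0.43
Normalizing constant = 0.59.
P(node-e | evidence) = 0.11 / 0.59 ≈ 0.186.

0.186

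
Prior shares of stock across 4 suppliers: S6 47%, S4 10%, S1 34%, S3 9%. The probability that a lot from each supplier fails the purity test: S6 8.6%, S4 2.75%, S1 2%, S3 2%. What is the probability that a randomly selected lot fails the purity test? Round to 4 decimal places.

By Bayes' rule, posterior ∝ prior × likelihood:
  S6: 0.47 × 0.086 = 0.04042
  S4: 0.1 × 0.0275 = 0.00275
  S1: 0.34 × 0.02 = 0.0068
  S3: 0.09 × 0.02 = 0.0018
P(off-spec) = 0.04042 + 0.00275 + 0.0068 + 0.0018 = 0.05177 → 0.0518.

0.0518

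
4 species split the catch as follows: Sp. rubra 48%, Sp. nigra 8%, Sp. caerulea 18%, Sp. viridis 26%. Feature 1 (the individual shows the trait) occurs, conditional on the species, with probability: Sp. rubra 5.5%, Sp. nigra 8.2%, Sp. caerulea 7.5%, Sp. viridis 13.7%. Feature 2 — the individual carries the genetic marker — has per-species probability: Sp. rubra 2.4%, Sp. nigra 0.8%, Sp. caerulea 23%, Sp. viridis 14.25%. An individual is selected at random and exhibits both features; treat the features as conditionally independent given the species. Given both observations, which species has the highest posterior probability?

Unnormalized posteriors (prior × likelihood):
  Sp. rubra: 0.48 × 0.055 × 0.024 = 0.0006336
  Sp. nigra: 0.08 × 0.082 × 0.008 = 0.00005248
  Sp. caerulea: 0.18 × 0.075 × 0.23 = 0.003105
  Sp. viridis: 0.26 × 0.137 × 0.1425 = 0.00507585
Total = 0.00886693.
Largest term belongs to Sp. viridis, so Sp. viridis is most probable.

Sp. viridis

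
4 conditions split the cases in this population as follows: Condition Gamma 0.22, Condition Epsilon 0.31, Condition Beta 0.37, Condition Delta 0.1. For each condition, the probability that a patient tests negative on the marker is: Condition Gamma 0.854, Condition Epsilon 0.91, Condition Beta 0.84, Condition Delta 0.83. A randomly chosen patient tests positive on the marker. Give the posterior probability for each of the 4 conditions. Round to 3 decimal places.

Taking complements, P(marker-positive | each) = Condition Gamma 0.146, Condition Epsilon 0.09, Condition Beta 0.16, Condition Delta 0.17.
Prior × likelihood for each hypothesis:
  Condition Gamma: 0.22 × 0.146 = 0.03212
  Condition Epsilon: 0.31 × 0.09 = 0.0279
  Condition Beta: 0.37 × 0.16 = 0.0592
  Condition Delta: 0.1 × 0.17 = 0.017
Normalizing constant = 0.13622.
P(Condition Gamma | marker-positive) = 0.03212/0.13622 ≈ 0.236
P(Condition Epsilon | marker-positive) = 0.0279/0.13622 ≈ 0.205
P(Condition Beta | marker-positive) = 0.0592/0.13622 ≈ 0.435
P(Condition Delta | marker-positive) = 0.017/0.13622 ≈ 0.125

Condition Gamma 0.236, Condition Epsilon 0.205, Condition Beta 0.435, Condition Delta 0.125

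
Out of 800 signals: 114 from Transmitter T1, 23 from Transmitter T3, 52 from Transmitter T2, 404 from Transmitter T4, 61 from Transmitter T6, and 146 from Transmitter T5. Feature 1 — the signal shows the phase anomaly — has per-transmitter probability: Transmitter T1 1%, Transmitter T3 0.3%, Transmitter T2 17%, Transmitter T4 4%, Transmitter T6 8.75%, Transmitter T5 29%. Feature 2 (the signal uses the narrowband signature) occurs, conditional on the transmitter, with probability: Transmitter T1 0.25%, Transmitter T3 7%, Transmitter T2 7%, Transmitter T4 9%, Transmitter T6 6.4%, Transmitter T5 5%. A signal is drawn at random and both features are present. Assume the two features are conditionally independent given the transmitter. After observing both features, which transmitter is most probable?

Transmitter T5

Compute prior × likelihood for every hypothesis:
  Transmitter T1: 0.1425 × 0.01 × 0.0025 = 0.0000035625
  Transmitter T3: 0.02875 × 0.003 × 0.07 = 0.0000060375
  Transmitter T2: 0.065 × 0.17 × 0.07 = 0.0007735
  Transmitter T4: 0.505 × 0.04 × 0.09 = 0.001818
  Transmitter T6: 0.07625 × 0.0875 × 0.064 = 0.000427
  Transmitter T5: 0.1825 × 0.29 × 0.05 = 0.00264625
Sum = 0.00567435.
Largest term belongs to Transmitter T5, so Transmitter T5 is most probable.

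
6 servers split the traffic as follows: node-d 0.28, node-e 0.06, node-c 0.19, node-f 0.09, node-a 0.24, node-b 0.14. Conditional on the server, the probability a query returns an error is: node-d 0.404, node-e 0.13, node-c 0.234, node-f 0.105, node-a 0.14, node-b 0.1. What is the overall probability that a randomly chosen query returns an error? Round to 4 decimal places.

0.2224

Prior × likelihood for each hypothesis:
  node-d: 0.28 × 0.404 = 0.11312
  node-e: 0.06 × 0.13 = 0.0078
  node-c: 0.19 × 0.234 = 0.04446
  node-f: 0.09 × 0.105 = 0.00945
  node-a: 0.24 × 0.14 = 0.0336
  node-b: 0.14 × 0.1 = 0.014
P(error) = 0.11312 + 0.0078 + 0.04446 + 0.00945 + 0.0336 + 0.014 = 0.22243 → 0.2224.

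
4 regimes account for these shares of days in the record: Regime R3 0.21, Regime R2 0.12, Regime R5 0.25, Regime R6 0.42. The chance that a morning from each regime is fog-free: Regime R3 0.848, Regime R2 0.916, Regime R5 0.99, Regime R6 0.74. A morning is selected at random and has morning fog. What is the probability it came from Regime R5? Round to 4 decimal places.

0.0163

Taking complements, P(fog | each) = Regime R3 0.152, Regime R2 0.084, Regime R5 0.01, Regime R6 0.26.
By Bayes' rule, posterior ∝ prior × likelihood:
  Regime R3: 0.21 × 0.152 = 0.03192
  Regime R2: 0.12 × 0.084 = 0.01008
  Regime R5: 0.25 × 0.01 = 0.0025
  Regime R6: 0.42 × 0.26 = 0.1092
Normalizing constant = 0.1537.
P(Regime R5 | evidence) = 0.0025 / 0.1537 ≈ 0.0163.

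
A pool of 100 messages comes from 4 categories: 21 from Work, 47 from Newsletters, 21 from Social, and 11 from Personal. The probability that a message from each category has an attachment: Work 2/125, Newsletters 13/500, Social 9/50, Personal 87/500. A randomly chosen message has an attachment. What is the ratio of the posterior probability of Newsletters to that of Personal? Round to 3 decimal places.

0.638

Prior × likelihood for each hypothesis:
  Work: 0.21 × 0.016 = 0.00336
  Newsletters: 0.47 × 0.026 = 0.01222
  Social: 0.21 × 0.18 = 0.0378
  Personal: 0.11 × 0.174 = 0.01914
Total = 0.07252.
The ratio is 0.01222 / 0.01914 (the normalizer cancels) = 0.638.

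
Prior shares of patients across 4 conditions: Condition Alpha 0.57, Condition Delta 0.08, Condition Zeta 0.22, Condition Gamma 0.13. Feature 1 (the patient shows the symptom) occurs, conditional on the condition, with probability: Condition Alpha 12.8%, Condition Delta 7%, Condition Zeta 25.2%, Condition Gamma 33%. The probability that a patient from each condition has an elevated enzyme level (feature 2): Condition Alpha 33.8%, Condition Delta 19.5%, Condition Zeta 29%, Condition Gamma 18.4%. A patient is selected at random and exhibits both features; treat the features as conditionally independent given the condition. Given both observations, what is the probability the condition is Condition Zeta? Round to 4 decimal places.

Prior × likelihood for each hypothesis:
  Condition Alpha: 0.57 × 0.128 × 0.338 = 0.02466048
  Condition Delta: 0.08 × 0.07 × 0.195 = 0.001092
  Condition Zeta: 0.22 × 0.252 × 0.29 = 0.0160776
  Condition Gamma: 0.13 × 0.33 × 0.184 = 0.0078936
Normalizing constant = 0.04972368.
P(Condition Zeta | evidence) = 0.0160776 / 0.04972368 ≈ 0.3233.

0.3233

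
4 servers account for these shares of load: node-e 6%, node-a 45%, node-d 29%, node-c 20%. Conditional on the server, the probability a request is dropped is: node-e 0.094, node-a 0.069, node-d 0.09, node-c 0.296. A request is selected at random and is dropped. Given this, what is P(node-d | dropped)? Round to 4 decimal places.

0.2140

Unnormalized posteriors (prior × likelihood):
  node-e: 0.06 × 0.094 = 0.00564
  node-a: 0.45 × 0.069 = 0.03105
  node-d: 0.29 × 0.09 = 0.0261
  node-c: 0.2 × 0.296 = 0.0592
Normalizing constant = 0.12199.
P(node-d | evidence) = 0.0261 / 0.12199 ≈ 0.2140.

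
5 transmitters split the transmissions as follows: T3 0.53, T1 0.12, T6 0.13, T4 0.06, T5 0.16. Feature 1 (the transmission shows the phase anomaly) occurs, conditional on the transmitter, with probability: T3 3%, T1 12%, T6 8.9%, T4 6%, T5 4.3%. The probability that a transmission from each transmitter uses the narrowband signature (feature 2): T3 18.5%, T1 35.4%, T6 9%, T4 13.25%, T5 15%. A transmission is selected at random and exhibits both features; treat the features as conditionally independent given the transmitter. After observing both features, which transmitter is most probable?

Unnormalized posteriors (prior × likelihood):
  T3: 0.53 × 0.03 × 0.185 = 0.0029415
  T1: 0.12 × 0.12 × 0.354 = 0.0050976
  T6: 0.13 × 0.089 × 0.09 = 0.0010413
  T4: 0.06 × 0.06 × 0.1325 = 0.000477
  T5: 0.16 × 0.043 × 0.15 = 0.001032
Sum = 0.0105894.
Largest term belongs to T1, so T1 is most probable.

T1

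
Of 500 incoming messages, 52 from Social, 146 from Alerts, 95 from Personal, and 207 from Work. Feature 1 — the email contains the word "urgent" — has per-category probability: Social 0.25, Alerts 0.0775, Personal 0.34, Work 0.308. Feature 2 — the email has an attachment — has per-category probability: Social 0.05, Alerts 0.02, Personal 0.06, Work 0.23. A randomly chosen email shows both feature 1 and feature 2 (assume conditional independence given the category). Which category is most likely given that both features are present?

Work

Prior × likelihood for each hypothesis:
  Social: 0.104 × 0.25 × 0.05 = 0.0013
  Alerts: 0.292 × 0.0775 × 0.02 = 0.0004526
  Personal: 0.19 × 0.34 × 0.06 = 0.003876
  Work: 0.414 × 0.308 × 0.23 = 0.02932776
Total = 0.03495636.
Largest term belongs to Work, so Work is most probable.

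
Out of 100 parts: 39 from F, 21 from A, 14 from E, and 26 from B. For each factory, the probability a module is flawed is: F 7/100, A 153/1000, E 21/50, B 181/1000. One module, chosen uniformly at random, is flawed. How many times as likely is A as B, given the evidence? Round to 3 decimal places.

0.683

Unnormalized posteriors (prior × likelihood):
  F: 0.39 × 0.07 = 0.0273
  A: 0.21 × 0.153 = 0.03213
  E: 0.14 × 0.42 = 0.0588
  B: 0.26 × 0.181 = 0.04706
Normalizing constant = 0.16529.
The ratio is 0.03213 / 0.04706 (the normalizer cancels) = 0.683.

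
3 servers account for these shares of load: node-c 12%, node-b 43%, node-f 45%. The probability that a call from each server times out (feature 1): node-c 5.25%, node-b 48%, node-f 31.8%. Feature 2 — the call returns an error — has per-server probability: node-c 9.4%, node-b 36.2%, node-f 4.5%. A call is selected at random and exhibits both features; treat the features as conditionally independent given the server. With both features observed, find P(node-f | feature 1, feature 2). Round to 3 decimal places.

By Bayes' rule, posterior ∝ prior × likelihood:
  node-c: 0.12 × 0.0525 × 0.094 = 0.0005922
  node-b: 0.43 × 0.48 × 0.362 = 0.0747168
  node-f: 0.45 × 0.318 × 0.045 = 0.0064395
Normalizing constant = 0.0817485.
P(node-f | evidence) = 0.0064395 / 0.0817485 ≈ 0.079.

0.079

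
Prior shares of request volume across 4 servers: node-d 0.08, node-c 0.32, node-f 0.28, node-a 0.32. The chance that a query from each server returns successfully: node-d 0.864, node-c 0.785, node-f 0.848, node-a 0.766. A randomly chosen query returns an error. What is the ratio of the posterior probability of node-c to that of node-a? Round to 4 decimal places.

0.9188

Taking complements, P(error | each) = node-d 0.136, node-c 0.215, node-f 0.152, node-a 0.234.
Compute prior × likelihood for every hypothesis:
  node-d: 0.08 × 0.136 = 0.01088
  node-c: 0.32 × 0.215 = 0.0688
  node-f: 0.28 × 0.152 = 0.04256
  node-a: 0.32 × 0.234 = 0.07488
Normalizing constant = 0.19712.
The ratio is 0.0688 / 0.07488 (the normalizer cancels) = 0.9188.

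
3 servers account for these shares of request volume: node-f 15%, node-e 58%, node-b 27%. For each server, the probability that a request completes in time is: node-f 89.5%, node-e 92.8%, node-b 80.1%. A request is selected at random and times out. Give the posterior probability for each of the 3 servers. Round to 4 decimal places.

node-f 0.1416, node-e 0.3754, node-b 0.4830

Taking complements, P(timeout | each) = node-f 0.105, node-e 0.072, node-b 0.199.
Prior × likelihood for each hypothesis:
  node-f: 0.15 × 0.105 = 0.01575
  node-e: 0.58 × 0.072 = 0.04176
  node-b: 0.27 × 0.199 = 0.05373
Normalizing constant = 0.11124.
P(node-f | timeout) = 0.01575/0.11124 ≈ 0.1416
P(node-e | timeout) = 0.04176/0.11124 ≈ 0.3754
P(node-b | timeout) = 0.05373/0.11124 ≈ 0.4830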